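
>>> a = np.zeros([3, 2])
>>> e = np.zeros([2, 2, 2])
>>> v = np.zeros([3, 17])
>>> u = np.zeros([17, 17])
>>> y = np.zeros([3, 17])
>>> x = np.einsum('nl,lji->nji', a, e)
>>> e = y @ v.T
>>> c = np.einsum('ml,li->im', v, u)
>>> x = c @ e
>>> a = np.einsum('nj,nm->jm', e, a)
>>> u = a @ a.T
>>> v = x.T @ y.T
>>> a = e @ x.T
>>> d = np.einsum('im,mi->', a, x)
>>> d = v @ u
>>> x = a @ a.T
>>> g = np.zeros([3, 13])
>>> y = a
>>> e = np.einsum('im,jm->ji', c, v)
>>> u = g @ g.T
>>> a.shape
(3, 17)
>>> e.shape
(3, 17)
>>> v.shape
(3, 3)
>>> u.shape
(3, 3)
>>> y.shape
(3, 17)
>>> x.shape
(3, 3)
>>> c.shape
(17, 3)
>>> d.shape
(3, 3)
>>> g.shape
(3, 13)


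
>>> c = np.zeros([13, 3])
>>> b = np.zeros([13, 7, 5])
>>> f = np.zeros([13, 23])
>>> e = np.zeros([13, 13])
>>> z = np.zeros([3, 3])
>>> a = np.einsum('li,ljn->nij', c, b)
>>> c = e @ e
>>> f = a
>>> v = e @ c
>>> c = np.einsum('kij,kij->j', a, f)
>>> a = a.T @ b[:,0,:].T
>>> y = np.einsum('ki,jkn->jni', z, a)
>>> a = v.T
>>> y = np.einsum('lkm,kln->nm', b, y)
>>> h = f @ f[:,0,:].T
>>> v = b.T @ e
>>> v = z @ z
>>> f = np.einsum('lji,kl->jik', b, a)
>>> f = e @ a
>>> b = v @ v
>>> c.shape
(7,)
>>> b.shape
(3, 3)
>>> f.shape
(13, 13)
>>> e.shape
(13, 13)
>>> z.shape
(3, 3)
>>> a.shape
(13, 13)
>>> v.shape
(3, 3)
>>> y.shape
(3, 5)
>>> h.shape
(5, 3, 5)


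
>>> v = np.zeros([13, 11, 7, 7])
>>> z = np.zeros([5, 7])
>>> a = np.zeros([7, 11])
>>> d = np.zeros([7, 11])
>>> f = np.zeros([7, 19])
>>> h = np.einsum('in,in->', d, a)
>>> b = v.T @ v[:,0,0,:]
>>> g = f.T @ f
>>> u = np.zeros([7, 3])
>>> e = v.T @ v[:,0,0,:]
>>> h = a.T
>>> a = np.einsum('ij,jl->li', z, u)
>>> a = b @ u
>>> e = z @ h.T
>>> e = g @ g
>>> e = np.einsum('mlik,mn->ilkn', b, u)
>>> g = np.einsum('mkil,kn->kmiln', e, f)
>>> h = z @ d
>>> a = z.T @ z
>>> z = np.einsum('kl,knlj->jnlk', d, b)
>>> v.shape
(13, 11, 7, 7)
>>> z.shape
(7, 7, 11, 7)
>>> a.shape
(7, 7)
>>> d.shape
(7, 11)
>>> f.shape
(7, 19)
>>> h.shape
(5, 11)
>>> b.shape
(7, 7, 11, 7)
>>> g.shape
(7, 11, 7, 3, 19)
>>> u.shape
(7, 3)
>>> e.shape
(11, 7, 7, 3)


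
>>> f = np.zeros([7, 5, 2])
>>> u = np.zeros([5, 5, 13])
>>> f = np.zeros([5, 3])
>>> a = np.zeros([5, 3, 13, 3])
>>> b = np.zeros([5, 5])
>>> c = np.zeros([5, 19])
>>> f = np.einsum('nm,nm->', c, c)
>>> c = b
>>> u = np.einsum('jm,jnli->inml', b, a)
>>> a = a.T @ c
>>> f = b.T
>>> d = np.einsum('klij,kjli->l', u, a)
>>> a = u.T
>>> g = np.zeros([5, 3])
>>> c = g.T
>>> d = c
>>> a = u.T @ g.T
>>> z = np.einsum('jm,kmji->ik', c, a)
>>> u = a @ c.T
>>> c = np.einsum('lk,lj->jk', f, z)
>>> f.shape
(5, 5)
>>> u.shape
(13, 5, 3, 3)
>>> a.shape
(13, 5, 3, 5)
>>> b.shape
(5, 5)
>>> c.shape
(13, 5)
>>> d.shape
(3, 5)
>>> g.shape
(5, 3)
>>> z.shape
(5, 13)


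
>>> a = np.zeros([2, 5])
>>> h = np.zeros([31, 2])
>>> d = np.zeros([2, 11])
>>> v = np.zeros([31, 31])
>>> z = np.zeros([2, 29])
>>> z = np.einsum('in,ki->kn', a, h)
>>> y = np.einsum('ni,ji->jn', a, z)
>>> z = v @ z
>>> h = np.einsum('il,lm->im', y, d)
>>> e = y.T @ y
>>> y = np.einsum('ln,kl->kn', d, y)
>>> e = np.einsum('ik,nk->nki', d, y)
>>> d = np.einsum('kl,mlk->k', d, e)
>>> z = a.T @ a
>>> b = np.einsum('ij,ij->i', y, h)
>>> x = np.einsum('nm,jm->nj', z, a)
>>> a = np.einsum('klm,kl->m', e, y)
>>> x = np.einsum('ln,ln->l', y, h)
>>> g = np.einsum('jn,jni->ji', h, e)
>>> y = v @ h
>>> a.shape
(2,)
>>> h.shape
(31, 11)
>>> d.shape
(2,)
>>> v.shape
(31, 31)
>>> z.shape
(5, 5)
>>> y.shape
(31, 11)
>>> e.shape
(31, 11, 2)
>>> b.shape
(31,)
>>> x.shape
(31,)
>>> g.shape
(31, 2)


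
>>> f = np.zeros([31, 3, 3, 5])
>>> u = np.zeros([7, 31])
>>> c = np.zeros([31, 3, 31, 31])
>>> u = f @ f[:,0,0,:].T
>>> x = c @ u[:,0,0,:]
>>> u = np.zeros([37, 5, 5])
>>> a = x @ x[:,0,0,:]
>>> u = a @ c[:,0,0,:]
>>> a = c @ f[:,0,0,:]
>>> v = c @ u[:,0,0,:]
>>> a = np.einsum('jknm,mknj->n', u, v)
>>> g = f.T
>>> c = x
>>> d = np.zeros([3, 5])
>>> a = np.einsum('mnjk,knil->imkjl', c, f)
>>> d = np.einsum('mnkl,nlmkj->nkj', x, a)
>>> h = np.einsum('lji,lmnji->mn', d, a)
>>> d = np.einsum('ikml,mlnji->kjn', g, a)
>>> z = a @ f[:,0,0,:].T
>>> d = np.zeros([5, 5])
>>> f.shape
(31, 3, 3, 5)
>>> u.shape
(31, 3, 31, 31)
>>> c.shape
(31, 3, 31, 31)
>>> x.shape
(31, 3, 31, 31)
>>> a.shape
(3, 31, 31, 31, 5)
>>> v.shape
(31, 3, 31, 31)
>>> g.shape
(5, 3, 3, 31)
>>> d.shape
(5, 5)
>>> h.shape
(31, 31)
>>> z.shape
(3, 31, 31, 31, 31)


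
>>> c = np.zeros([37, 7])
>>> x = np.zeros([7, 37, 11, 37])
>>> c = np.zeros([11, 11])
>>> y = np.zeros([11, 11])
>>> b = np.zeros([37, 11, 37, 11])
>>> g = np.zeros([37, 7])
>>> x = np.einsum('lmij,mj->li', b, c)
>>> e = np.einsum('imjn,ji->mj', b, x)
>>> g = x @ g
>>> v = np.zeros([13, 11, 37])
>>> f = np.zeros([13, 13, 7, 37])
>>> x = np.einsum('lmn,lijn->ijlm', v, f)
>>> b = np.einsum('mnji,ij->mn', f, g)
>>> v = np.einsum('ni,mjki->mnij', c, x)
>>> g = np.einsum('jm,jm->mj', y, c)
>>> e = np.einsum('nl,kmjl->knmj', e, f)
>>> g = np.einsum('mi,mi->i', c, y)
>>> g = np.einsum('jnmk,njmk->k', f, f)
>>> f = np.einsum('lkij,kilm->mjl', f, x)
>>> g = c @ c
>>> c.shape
(11, 11)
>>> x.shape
(13, 7, 13, 11)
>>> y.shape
(11, 11)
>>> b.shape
(13, 13)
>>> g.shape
(11, 11)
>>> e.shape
(13, 11, 13, 7)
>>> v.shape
(13, 11, 11, 7)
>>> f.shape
(11, 37, 13)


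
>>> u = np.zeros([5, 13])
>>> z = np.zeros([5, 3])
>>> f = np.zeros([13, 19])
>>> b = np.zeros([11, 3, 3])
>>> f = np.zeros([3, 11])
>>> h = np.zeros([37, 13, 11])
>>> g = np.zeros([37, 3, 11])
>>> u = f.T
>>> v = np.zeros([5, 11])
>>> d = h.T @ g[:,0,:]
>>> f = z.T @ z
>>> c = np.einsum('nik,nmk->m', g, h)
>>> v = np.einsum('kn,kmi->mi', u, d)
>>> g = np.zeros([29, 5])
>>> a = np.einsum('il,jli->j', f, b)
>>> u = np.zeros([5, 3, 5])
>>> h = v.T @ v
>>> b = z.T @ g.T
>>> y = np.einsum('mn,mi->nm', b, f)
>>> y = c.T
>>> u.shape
(5, 3, 5)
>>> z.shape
(5, 3)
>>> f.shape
(3, 3)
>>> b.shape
(3, 29)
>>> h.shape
(11, 11)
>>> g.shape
(29, 5)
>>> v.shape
(13, 11)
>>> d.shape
(11, 13, 11)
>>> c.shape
(13,)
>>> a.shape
(11,)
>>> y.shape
(13,)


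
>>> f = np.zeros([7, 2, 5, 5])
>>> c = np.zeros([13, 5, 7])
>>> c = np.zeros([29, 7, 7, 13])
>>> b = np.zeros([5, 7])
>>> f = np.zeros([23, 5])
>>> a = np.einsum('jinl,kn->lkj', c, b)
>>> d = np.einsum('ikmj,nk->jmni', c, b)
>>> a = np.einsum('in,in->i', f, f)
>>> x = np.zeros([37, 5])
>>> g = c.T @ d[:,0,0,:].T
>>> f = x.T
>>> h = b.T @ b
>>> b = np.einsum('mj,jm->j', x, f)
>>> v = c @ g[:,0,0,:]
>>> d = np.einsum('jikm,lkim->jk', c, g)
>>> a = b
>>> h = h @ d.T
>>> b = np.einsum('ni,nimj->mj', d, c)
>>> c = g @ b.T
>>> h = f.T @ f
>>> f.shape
(5, 37)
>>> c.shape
(13, 7, 7, 7)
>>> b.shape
(7, 13)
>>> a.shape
(5,)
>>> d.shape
(29, 7)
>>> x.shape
(37, 5)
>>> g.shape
(13, 7, 7, 13)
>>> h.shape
(37, 37)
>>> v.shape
(29, 7, 7, 13)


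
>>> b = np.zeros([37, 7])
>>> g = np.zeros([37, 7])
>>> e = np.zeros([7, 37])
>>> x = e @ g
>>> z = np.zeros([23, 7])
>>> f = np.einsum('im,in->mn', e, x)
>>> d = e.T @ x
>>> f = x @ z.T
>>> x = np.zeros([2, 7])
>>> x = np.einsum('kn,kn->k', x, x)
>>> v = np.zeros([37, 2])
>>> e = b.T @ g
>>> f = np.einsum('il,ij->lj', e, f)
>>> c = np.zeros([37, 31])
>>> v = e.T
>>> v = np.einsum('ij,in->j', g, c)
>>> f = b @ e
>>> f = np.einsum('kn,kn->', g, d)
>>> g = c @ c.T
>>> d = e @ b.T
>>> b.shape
(37, 7)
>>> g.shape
(37, 37)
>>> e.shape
(7, 7)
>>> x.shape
(2,)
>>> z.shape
(23, 7)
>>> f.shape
()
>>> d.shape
(7, 37)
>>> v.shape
(7,)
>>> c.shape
(37, 31)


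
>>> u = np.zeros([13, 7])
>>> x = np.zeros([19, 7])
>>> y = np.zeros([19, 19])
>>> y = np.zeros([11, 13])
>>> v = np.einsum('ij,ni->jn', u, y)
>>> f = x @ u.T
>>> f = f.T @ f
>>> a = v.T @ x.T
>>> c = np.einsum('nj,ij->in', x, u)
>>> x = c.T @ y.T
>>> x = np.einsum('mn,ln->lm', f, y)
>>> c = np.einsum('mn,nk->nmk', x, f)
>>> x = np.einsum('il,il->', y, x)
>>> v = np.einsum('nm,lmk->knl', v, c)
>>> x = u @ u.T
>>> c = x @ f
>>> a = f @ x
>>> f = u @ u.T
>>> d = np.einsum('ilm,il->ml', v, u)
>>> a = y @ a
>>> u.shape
(13, 7)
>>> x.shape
(13, 13)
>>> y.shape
(11, 13)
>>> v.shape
(13, 7, 13)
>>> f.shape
(13, 13)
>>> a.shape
(11, 13)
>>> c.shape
(13, 13)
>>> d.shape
(13, 7)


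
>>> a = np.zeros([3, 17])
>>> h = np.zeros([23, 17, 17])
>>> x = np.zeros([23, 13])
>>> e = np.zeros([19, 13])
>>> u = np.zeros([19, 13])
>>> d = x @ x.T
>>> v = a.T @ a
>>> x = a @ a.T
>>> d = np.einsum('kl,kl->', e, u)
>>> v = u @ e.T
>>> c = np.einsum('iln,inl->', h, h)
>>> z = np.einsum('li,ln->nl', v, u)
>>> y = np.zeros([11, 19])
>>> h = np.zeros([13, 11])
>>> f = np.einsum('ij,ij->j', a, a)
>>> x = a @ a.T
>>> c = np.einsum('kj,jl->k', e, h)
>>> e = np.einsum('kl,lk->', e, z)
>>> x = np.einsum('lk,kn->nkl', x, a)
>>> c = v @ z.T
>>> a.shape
(3, 17)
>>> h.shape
(13, 11)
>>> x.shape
(17, 3, 3)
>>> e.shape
()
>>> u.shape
(19, 13)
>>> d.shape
()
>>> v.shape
(19, 19)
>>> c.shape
(19, 13)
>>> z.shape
(13, 19)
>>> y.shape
(11, 19)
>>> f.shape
(17,)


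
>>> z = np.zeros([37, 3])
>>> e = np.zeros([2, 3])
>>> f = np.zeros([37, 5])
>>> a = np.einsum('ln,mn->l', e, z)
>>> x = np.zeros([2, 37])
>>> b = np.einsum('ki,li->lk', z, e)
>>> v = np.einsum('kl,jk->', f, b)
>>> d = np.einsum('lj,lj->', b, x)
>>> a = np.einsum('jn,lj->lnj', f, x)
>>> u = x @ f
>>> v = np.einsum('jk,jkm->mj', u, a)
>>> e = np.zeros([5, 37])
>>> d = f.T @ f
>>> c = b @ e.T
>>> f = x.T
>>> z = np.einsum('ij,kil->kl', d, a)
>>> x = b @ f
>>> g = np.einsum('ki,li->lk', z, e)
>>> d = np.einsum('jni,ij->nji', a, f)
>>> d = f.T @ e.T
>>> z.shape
(2, 37)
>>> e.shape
(5, 37)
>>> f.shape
(37, 2)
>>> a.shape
(2, 5, 37)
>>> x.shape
(2, 2)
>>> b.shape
(2, 37)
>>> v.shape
(37, 2)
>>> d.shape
(2, 5)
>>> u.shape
(2, 5)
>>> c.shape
(2, 5)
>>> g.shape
(5, 2)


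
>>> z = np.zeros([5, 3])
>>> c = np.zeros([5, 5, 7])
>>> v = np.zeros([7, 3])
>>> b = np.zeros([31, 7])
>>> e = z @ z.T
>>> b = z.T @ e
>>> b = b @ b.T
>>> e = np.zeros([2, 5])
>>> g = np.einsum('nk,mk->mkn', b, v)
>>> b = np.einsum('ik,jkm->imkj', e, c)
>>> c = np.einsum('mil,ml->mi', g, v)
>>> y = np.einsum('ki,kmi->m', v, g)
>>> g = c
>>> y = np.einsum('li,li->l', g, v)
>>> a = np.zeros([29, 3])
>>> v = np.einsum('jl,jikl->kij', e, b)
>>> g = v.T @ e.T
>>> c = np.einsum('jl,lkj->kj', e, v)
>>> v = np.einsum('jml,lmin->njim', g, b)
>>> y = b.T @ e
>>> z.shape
(5, 3)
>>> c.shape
(7, 2)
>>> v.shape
(5, 2, 5, 7)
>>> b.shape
(2, 7, 5, 5)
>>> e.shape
(2, 5)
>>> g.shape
(2, 7, 2)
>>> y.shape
(5, 5, 7, 5)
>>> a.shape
(29, 3)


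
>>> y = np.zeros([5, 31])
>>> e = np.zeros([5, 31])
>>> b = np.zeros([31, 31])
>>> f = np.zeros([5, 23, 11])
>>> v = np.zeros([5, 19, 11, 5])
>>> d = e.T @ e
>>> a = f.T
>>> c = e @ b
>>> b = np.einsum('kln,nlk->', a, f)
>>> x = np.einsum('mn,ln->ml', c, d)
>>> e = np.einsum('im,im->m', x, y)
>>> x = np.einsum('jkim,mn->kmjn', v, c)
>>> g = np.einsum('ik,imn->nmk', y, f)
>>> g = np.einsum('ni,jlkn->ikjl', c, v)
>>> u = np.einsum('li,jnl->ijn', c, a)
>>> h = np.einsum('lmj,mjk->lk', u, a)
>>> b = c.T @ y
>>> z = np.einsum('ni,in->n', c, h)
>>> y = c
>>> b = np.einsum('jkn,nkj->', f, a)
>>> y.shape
(5, 31)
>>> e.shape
(31,)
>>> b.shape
()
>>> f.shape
(5, 23, 11)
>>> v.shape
(5, 19, 11, 5)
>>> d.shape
(31, 31)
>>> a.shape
(11, 23, 5)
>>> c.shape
(5, 31)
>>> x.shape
(19, 5, 5, 31)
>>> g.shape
(31, 11, 5, 19)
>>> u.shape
(31, 11, 23)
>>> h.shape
(31, 5)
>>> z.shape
(5,)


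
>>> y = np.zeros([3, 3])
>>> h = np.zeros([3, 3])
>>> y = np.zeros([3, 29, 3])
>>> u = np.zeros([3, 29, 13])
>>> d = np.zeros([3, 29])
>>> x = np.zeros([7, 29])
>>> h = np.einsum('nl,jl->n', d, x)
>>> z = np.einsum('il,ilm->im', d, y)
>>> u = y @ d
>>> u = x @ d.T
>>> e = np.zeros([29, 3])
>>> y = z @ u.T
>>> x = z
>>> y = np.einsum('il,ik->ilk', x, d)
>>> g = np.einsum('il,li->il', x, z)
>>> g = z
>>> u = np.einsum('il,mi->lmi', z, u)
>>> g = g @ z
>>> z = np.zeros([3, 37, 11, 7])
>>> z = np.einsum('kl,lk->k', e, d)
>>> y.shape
(3, 3, 29)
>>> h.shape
(3,)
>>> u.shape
(3, 7, 3)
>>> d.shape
(3, 29)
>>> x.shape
(3, 3)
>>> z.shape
(29,)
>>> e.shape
(29, 3)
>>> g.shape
(3, 3)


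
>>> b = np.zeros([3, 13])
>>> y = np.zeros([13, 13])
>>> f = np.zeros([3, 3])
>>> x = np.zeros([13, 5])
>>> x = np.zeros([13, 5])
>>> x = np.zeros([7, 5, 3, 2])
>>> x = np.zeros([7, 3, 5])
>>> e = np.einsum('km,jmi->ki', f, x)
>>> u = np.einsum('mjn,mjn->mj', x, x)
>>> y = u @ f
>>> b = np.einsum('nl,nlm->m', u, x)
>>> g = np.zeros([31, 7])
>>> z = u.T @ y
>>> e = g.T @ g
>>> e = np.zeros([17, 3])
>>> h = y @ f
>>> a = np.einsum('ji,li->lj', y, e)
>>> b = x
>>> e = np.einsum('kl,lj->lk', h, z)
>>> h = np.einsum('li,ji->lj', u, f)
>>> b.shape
(7, 3, 5)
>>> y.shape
(7, 3)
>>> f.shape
(3, 3)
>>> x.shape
(7, 3, 5)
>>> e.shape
(3, 7)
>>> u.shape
(7, 3)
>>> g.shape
(31, 7)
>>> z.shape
(3, 3)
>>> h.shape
(7, 3)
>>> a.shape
(17, 7)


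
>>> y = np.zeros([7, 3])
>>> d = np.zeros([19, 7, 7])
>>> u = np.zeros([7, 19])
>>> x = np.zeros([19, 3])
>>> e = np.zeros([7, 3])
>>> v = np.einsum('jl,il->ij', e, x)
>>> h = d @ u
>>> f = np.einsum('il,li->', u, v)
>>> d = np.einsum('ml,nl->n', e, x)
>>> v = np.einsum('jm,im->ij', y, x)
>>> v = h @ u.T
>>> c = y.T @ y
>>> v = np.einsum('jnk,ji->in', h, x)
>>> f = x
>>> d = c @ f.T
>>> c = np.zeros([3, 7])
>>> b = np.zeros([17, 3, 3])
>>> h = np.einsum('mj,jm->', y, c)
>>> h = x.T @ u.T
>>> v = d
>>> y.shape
(7, 3)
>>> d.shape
(3, 19)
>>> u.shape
(7, 19)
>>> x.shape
(19, 3)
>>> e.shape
(7, 3)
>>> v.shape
(3, 19)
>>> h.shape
(3, 7)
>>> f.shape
(19, 3)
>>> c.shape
(3, 7)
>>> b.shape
(17, 3, 3)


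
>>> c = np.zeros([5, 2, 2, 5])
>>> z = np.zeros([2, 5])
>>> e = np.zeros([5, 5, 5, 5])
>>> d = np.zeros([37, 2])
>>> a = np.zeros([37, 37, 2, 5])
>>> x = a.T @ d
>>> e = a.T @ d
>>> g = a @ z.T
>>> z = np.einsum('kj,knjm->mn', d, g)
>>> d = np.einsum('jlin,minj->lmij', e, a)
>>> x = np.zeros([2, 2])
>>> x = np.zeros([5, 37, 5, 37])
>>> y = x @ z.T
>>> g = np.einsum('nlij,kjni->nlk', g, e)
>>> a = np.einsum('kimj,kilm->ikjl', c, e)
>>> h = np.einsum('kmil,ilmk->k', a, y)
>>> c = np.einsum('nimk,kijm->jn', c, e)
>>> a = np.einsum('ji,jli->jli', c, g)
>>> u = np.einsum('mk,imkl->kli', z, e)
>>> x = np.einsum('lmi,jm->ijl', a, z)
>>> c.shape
(37, 5)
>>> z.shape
(2, 37)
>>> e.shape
(5, 2, 37, 2)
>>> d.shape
(2, 37, 37, 5)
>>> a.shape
(37, 37, 5)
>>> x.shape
(5, 2, 37)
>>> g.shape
(37, 37, 5)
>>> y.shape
(5, 37, 5, 2)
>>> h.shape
(2,)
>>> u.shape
(37, 2, 5)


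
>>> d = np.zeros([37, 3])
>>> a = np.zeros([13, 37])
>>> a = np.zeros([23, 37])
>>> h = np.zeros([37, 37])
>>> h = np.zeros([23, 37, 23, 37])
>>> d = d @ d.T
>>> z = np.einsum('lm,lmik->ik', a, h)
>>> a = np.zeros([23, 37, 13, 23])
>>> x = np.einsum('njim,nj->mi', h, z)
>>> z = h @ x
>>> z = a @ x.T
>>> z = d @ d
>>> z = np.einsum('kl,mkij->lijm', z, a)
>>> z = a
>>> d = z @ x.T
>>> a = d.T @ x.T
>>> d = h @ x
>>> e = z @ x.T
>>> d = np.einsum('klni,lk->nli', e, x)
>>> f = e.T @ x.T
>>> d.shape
(13, 37, 37)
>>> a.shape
(37, 13, 37, 37)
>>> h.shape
(23, 37, 23, 37)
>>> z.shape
(23, 37, 13, 23)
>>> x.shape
(37, 23)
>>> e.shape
(23, 37, 13, 37)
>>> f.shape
(37, 13, 37, 37)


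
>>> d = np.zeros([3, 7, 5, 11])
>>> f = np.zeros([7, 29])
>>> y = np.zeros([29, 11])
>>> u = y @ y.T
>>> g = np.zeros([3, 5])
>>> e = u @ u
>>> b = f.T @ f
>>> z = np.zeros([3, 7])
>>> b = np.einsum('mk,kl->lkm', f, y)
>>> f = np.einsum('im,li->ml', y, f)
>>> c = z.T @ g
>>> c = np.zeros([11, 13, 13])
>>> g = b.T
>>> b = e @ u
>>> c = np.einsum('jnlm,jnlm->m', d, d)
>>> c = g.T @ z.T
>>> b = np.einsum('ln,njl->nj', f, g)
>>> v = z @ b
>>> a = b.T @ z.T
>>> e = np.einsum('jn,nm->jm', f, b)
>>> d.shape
(3, 7, 5, 11)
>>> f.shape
(11, 7)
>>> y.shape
(29, 11)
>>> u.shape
(29, 29)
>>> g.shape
(7, 29, 11)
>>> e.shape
(11, 29)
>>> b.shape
(7, 29)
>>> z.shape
(3, 7)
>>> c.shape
(11, 29, 3)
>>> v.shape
(3, 29)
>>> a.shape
(29, 3)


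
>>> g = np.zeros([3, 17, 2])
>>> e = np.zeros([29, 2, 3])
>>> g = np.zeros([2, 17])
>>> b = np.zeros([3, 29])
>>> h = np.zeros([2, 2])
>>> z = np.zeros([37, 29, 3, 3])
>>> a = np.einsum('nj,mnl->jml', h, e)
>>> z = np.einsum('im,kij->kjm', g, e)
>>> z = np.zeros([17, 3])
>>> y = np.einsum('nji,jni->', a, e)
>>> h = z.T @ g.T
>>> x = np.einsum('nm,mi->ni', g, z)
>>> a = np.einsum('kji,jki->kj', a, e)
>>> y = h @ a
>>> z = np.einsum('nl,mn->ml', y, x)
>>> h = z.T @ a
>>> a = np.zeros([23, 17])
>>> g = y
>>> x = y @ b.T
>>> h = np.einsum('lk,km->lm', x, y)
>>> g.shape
(3, 29)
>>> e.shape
(29, 2, 3)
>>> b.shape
(3, 29)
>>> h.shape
(3, 29)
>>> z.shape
(2, 29)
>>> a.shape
(23, 17)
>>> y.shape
(3, 29)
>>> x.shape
(3, 3)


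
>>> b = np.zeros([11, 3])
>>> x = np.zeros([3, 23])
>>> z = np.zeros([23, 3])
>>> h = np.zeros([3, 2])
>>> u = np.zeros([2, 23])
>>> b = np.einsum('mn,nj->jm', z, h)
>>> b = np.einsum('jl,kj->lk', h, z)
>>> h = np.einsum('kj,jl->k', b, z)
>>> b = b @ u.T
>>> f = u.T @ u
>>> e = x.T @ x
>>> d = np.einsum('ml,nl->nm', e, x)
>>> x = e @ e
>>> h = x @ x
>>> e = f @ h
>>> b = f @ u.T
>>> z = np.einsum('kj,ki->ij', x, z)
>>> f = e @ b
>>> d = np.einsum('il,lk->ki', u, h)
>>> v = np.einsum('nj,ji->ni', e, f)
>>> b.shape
(23, 2)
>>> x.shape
(23, 23)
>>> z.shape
(3, 23)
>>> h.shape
(23, 23)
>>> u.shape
(2, 23)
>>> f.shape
(23, 2)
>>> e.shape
(23, 23)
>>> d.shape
(23, 2)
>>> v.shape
(23, 2)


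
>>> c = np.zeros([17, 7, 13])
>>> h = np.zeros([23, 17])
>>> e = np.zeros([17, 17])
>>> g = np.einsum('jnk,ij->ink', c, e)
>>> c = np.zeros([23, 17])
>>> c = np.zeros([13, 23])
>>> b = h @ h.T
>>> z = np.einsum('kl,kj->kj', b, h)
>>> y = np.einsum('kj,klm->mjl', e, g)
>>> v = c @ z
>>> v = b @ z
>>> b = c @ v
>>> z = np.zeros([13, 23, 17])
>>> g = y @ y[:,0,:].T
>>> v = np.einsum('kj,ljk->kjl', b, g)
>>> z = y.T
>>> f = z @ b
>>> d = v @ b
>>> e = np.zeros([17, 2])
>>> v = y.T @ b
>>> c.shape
(13, 23)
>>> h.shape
(23, 17)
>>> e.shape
(17, 2)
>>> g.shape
(13, 17, 13)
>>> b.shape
(13, 17)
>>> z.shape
(7, 17, 13)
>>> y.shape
(13, 17, 7)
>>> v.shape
(7, 17, 17)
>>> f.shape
(7, 17, 17)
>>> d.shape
(13, 17, 17)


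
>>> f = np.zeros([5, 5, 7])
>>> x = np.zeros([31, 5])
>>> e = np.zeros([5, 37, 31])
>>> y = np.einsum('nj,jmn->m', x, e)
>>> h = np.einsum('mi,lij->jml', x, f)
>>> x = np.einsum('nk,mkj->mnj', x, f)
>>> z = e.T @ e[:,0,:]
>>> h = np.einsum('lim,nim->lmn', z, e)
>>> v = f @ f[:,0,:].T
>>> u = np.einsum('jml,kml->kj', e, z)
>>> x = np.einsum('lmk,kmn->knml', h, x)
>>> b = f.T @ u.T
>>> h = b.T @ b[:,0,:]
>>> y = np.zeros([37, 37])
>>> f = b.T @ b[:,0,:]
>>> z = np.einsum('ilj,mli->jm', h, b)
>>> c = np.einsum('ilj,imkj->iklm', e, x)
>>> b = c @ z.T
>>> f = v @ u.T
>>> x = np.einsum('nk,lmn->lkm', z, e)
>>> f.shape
(5, 5, 31)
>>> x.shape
(5, 7, 37)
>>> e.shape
(5, 37, 31)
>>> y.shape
(37, 37)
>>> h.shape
(31, 5, 31)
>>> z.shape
(31, 7)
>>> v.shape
(5, 5, 5)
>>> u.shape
(31, 5)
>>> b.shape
(5, 31, 37, 31)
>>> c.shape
(5, 31, 37, 7)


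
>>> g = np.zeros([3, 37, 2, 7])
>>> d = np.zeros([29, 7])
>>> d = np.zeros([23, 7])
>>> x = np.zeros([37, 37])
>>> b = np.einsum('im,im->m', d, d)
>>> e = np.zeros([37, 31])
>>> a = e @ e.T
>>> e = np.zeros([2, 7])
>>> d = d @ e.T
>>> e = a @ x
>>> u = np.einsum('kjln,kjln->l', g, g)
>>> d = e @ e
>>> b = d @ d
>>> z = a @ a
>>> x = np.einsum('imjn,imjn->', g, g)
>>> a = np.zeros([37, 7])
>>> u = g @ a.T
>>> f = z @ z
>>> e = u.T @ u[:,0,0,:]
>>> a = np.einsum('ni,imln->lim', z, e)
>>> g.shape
(3, 37, 2, 7)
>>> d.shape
(37, 37)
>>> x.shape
()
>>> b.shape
(37, 37)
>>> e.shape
(37, 2, 37, 37)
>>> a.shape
(37, 37, 2)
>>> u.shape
(3, 37, 2, 37)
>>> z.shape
(37, 37)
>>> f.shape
(37, 37)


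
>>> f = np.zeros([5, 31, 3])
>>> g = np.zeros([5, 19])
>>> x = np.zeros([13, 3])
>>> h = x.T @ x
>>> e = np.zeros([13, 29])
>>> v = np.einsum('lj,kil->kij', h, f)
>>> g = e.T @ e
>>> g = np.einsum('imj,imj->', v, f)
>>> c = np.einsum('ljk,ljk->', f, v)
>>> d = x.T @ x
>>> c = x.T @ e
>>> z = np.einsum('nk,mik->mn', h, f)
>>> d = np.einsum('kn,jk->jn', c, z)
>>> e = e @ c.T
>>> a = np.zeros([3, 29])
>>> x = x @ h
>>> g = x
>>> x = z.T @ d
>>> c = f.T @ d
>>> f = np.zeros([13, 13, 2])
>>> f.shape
(13, 13, 2)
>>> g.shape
(13, 3)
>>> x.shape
(3, 29)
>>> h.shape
(3, 3)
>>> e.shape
(13, 3)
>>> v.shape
(5, 31, 3)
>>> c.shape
(3, 31, 29)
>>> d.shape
(5, 29)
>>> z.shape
(5, 3)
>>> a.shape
(3, 29)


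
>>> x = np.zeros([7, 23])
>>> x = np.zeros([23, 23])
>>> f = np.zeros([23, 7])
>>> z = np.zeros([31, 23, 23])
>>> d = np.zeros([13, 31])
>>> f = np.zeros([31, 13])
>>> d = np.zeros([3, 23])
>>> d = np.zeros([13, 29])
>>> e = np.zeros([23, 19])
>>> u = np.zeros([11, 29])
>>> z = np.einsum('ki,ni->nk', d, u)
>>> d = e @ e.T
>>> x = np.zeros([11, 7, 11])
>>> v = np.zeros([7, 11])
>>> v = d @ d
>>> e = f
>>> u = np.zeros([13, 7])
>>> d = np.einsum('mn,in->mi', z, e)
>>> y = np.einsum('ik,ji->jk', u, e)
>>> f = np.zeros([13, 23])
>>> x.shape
(11, 7, 11)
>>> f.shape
(13, 23)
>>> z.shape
(11, 13)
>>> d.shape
(11, 31)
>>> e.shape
(31, 13)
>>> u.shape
(13, 7)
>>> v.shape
(23, 23)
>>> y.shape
(31, 7)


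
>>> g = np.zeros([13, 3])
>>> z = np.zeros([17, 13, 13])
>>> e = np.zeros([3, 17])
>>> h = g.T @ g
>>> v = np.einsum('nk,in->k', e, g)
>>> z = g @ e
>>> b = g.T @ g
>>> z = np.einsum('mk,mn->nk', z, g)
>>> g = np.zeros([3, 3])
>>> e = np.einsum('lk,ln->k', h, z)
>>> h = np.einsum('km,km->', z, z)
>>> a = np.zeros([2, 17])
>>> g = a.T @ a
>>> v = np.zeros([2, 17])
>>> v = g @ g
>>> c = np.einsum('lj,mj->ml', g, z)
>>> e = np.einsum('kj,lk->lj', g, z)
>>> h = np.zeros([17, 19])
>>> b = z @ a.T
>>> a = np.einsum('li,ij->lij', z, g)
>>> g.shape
(17, 17)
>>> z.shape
(3, 17)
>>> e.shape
(3, 17)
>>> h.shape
(17, 19)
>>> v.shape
(17, 17)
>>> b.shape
(3, 2)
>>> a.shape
(3, 17, 17)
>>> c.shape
(3, 17)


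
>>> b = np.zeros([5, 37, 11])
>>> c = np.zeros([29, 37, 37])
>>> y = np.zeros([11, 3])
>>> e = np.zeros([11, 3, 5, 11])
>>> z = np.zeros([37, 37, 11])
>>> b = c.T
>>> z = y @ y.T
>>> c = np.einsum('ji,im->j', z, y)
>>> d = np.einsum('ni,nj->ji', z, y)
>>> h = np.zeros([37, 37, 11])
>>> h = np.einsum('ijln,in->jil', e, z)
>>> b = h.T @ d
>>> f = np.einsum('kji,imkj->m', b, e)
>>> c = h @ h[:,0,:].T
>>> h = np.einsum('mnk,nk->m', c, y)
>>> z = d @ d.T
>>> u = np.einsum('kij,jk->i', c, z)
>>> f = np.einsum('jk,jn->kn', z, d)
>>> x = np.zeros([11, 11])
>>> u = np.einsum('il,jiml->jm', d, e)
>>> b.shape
(5, 11, 11)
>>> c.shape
(3, 11, 3)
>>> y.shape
(11, 3)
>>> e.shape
(11, 3, 5, 11)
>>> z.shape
(3, 3)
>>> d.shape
(3, 11)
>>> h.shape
(3,)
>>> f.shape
(3, 11)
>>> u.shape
(11, 5)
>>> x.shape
(11, 11)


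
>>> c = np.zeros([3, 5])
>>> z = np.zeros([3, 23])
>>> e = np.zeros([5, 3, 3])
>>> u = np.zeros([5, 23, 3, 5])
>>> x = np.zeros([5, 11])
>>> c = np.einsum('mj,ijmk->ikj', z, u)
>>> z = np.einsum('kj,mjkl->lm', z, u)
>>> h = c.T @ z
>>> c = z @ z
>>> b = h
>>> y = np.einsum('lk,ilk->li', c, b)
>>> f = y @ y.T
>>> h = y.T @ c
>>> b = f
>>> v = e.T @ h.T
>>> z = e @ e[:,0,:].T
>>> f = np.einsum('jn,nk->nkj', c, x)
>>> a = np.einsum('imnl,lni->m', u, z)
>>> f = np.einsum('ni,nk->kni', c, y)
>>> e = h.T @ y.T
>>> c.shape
(5, 5)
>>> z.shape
(5, 3, 5)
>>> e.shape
(5, 5)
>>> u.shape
(5, 23, 3, 5)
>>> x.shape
(5, 11)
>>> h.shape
(23, 5)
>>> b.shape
(5, 5)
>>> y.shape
(5, 23)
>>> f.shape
(23, 5, 5)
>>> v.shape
(3, 3, 23)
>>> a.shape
(23,)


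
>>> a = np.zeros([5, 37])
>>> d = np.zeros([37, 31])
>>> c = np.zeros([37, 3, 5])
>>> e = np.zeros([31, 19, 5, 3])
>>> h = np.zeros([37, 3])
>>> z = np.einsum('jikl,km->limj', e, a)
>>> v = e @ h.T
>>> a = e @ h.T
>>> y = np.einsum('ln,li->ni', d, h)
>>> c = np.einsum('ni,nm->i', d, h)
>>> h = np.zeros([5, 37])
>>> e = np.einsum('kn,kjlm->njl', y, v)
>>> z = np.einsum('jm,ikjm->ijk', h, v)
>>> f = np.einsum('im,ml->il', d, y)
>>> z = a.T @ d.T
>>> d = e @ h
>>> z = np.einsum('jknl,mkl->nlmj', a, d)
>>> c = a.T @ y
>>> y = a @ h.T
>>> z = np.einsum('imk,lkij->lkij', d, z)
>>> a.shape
(31, 19, 5, 37)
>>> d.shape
(3, 19, 37)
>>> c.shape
(37, 5, 19, 3)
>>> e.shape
(3, 19, 5)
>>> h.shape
(5, 37)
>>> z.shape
(5, 37, 3, 31)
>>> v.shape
(31, 19, 5, 37)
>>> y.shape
(31, 19, 5, 5)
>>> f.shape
(37, 3)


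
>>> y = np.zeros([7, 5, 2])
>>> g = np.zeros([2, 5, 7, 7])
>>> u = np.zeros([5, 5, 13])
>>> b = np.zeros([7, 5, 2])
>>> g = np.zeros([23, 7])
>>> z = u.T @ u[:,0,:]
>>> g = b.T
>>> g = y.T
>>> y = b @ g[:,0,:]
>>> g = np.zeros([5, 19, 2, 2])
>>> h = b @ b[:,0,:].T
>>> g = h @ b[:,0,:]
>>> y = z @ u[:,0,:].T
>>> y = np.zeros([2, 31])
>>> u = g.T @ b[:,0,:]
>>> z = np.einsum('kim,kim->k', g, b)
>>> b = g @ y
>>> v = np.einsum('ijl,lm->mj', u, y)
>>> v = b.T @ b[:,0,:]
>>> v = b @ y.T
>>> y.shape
(2, 31)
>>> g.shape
(7, 5, 2)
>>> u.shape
(2, 5, 2)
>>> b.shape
(7, 5, 31)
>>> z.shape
(7,)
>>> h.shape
(7, 5, 7)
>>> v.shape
(7, 5, 2)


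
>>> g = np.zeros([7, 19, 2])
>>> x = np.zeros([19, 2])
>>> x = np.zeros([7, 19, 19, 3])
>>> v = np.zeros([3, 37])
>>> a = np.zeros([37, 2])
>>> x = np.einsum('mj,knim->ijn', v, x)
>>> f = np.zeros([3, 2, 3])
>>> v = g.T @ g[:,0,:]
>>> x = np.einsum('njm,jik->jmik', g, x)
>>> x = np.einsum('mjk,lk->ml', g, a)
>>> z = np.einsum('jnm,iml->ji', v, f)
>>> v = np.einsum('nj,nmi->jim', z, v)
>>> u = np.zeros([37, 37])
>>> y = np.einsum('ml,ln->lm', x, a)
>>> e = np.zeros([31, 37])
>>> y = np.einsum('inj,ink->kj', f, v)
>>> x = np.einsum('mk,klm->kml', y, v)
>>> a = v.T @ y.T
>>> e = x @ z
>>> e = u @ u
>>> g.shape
(7, 19, 2)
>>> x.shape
(3, 19, 2)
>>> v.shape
(3, 2, 19)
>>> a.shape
(19, 2, 19)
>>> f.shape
(3, 2, 3)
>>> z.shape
(2, 3)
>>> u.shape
(37, 37)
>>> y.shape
(19, 3)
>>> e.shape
(37, 37)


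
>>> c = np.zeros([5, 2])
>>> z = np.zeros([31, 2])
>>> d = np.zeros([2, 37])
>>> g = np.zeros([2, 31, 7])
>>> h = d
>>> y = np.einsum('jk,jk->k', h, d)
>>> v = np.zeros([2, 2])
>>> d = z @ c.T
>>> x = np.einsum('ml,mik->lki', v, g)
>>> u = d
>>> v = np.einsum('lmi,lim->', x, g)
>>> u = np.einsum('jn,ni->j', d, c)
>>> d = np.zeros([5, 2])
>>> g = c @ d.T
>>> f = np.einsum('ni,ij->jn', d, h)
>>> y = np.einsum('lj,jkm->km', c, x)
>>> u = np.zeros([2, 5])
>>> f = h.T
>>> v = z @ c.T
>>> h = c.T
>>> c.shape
(5, 2)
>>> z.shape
(31, 2)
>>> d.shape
(5, 2)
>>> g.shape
(5, 5)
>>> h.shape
(2, 5)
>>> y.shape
(7, 31)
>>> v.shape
(31, 5)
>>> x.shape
(2, 7, 31)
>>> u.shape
(2, 5)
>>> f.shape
(37, 2)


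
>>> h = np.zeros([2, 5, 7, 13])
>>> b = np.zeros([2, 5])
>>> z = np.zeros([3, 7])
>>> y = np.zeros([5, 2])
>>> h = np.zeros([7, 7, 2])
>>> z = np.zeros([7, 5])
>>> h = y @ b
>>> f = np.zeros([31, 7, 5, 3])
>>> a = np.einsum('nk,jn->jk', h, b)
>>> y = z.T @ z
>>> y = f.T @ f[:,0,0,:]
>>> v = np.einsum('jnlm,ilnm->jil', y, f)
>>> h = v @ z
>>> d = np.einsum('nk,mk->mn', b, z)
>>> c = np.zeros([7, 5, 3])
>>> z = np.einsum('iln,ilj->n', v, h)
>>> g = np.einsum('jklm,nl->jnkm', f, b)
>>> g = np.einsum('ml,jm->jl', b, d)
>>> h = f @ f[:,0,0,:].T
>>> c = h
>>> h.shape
(31, 7, 5, 31)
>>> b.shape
(2, 5)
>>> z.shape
(7,)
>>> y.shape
(3, 5, 7, 3)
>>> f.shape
(31, 7, 5, 3)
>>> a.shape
(2, 5)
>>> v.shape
(3, 31, 7)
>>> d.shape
(7, 2)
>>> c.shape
(31, 7, 5, 31)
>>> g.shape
(7, 5)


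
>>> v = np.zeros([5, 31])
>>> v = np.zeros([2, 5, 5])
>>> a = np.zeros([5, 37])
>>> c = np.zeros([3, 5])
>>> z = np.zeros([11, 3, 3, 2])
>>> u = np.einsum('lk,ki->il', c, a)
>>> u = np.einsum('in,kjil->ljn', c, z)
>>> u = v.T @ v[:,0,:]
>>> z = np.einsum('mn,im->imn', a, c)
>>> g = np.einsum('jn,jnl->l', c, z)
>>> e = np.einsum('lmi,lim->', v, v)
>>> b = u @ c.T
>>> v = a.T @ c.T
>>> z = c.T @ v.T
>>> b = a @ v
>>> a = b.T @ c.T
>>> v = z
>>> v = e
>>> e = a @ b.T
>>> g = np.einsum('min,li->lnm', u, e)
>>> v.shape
()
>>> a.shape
(3, 3)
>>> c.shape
(3, 5)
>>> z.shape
(5, 37)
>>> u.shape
(5, 5, 5)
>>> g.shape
(3, 5, 5)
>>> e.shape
(3, 5)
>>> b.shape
(5, 3)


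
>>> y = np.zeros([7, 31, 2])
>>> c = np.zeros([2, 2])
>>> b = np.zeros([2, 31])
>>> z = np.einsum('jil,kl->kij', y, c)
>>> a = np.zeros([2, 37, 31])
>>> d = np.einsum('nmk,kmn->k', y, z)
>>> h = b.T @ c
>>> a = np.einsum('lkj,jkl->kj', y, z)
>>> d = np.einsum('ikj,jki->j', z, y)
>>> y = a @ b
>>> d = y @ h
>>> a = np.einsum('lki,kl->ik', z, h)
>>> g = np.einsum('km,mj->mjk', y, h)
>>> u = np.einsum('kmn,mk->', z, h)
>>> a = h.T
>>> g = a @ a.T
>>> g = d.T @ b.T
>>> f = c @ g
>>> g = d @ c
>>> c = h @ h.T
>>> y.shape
(31, 31)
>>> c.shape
(31, 31)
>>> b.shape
(2, 31)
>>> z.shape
(2, 31, 7)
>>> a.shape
(2, 31)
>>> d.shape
(31, 2)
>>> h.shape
(31, 2)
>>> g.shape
(31, 2)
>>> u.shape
()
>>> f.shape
(2, 2)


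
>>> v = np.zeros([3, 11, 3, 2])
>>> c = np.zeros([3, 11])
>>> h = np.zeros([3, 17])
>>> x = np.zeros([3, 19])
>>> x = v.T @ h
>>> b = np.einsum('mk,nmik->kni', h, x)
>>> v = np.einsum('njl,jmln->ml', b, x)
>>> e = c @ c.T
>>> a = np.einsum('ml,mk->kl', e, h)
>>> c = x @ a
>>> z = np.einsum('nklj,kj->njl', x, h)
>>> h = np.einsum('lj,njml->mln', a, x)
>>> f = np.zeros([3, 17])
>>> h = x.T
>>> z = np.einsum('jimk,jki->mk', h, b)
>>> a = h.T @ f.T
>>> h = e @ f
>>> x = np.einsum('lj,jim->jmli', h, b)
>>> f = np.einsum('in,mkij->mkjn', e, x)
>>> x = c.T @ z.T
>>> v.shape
(3, 11)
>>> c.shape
(2, 3, 11, 3)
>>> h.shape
(3, 17)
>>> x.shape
(3, 11, 3, 3)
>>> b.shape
(17, 2, 11)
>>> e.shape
(3, 3)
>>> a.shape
(2, 3, 11, 3)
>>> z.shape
(3, 2)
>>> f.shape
(17, 11, 2, 3)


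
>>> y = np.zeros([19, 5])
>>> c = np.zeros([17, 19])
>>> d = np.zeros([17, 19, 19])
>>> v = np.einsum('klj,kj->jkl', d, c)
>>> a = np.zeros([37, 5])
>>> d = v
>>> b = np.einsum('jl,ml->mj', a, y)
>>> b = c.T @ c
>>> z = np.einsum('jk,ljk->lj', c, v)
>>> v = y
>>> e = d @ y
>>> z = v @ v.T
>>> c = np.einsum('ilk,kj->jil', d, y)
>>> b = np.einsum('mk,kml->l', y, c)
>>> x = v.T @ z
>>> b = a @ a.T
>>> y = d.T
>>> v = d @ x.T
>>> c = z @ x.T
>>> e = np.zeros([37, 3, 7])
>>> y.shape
(19, 17, 19)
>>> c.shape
(19, 5)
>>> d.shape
(19, 17, 19)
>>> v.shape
(19, 17, 5)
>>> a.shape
(37, 5)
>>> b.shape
(37, 37)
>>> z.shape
(19, 19)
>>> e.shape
(37, 3, 7)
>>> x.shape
(5, 19)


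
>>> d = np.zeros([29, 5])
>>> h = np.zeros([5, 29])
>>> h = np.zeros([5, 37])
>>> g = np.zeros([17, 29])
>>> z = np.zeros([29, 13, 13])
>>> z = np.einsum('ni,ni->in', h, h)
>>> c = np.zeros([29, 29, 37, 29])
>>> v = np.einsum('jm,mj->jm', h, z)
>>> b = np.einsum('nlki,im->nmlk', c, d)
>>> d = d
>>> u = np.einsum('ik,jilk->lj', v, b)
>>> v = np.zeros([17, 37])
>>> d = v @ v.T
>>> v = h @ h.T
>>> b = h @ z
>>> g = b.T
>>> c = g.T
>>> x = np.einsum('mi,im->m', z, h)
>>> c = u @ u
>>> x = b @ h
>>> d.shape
(17, 17)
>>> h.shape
(5, 37)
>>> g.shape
(5, 5)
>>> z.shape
(37, 5)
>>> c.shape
(29, 29)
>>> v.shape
(5, 5)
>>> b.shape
(5, 5)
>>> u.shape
(29, 29)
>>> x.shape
(5, 37)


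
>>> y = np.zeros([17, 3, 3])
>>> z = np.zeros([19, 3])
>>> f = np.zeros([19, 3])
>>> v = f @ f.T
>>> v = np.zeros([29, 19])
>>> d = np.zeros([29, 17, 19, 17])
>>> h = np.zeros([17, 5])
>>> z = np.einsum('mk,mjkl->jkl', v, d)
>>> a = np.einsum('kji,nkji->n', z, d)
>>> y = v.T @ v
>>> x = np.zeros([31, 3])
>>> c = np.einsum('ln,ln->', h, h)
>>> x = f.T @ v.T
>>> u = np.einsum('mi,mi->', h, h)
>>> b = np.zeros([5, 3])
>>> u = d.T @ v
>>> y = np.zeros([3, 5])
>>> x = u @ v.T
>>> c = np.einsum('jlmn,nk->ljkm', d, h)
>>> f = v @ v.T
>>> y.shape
(3, 5)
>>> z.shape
(17, 19, 17)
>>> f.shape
(29, 29)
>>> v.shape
(29, 19)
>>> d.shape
(29, 17, 19, 17)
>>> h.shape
(17, 5)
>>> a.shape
(29,)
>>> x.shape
(17, 19, 17, 29)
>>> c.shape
(17, 29, 5, 19)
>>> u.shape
(17, 19, 17, 19)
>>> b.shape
(5, 3)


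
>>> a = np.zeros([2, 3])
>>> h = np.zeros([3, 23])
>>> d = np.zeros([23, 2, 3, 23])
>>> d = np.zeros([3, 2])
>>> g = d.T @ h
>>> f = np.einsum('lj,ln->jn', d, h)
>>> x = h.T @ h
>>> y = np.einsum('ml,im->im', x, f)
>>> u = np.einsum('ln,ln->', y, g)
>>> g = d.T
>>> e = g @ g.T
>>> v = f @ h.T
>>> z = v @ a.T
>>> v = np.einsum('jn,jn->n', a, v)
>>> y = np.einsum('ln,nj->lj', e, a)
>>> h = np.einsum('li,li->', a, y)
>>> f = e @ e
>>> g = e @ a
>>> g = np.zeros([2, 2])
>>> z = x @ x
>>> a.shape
(2, 3)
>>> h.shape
()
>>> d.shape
(3, 2)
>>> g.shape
(2, 2)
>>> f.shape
(2, 2)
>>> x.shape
(23, 23)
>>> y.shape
(2, 3)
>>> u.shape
()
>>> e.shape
(2, 2)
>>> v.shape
(3,)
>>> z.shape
(23, 23)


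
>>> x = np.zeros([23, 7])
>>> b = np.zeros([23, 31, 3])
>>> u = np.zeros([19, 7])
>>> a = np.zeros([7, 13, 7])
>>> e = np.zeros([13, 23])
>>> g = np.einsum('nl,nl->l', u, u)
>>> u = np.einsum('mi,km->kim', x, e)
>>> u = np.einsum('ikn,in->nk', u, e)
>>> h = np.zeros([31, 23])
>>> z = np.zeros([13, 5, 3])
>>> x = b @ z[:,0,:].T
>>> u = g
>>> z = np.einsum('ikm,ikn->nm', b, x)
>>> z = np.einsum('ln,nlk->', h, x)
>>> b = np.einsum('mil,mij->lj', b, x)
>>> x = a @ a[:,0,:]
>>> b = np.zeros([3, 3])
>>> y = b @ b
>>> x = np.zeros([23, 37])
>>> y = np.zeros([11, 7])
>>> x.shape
(23, 37)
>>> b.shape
(3, 3)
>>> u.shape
(7,)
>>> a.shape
(7, 13, 7)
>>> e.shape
(13, 23)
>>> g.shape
(7,)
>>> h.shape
(31, 23)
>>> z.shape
()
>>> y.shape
(11, 7)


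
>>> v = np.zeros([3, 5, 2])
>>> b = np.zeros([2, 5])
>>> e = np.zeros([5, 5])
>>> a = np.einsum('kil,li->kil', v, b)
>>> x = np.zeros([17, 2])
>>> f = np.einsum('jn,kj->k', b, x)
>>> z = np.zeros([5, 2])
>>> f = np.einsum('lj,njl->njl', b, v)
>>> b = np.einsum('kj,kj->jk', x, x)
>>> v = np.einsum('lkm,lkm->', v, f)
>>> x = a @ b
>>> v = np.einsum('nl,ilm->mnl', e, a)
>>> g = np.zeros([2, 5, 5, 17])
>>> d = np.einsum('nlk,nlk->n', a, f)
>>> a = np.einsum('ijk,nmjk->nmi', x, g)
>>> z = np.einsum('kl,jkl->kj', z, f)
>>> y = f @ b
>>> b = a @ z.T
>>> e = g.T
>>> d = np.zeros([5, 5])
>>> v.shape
(2, 5, 5)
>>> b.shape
(2, 5, 5)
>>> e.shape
(17, 5, 5, 2)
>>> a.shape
(2, 5, 3)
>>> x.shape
(3, 5, 17)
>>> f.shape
(3, 5, 2)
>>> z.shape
(5, 3)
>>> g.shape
(2, 5, 5, 17)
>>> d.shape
(5, 5)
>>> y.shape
(3, 5, 17)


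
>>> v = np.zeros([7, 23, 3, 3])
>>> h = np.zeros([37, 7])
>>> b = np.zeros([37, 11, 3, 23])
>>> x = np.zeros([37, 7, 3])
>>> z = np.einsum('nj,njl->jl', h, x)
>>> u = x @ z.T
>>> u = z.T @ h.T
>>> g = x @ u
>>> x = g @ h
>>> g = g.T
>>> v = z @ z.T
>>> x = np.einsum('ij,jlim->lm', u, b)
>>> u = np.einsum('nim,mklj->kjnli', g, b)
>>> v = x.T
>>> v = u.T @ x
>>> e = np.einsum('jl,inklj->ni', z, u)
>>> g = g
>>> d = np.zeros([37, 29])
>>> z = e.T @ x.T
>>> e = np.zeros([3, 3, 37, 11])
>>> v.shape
(7, 3, 37, 23, 23)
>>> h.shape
(37, 7)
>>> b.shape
(37, 11, 3, 23)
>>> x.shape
(11, 23)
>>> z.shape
(11, 11)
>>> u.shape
(11, 23, 37, 3, 7)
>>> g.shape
(37, 7, 37)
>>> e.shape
(3, 3, 37, 11)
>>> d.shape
(37, 29)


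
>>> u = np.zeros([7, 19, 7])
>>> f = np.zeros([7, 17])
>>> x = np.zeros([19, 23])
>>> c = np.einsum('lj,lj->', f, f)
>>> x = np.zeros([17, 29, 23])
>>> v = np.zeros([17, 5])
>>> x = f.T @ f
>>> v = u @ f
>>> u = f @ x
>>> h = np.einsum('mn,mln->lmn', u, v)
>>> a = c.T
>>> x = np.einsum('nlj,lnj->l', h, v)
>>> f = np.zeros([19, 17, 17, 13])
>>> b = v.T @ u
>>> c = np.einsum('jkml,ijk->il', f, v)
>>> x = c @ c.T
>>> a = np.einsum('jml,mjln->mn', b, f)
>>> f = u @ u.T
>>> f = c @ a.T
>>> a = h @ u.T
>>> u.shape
(7, 17)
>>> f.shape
(7, 19)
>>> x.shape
(7, 7)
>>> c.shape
(7, 13)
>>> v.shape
(7, 19, 17)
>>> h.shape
(19, 7, 17)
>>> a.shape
(19, 7, 7)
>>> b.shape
(17, 19, 17)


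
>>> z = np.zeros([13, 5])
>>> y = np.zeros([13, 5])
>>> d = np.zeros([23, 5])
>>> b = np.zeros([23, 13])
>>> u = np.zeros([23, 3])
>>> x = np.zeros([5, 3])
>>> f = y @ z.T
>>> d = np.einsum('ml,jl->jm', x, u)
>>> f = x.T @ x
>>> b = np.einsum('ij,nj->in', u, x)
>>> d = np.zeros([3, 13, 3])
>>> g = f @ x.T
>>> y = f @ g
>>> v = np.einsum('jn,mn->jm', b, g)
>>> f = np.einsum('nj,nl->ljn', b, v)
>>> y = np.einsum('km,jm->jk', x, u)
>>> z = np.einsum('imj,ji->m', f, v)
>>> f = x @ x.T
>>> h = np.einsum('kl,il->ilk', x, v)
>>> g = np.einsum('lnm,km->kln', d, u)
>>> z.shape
(5,)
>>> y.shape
(23, 5)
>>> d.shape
(3, 13, 3)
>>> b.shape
(23, 5)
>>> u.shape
(23, 3)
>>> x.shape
(5, 3)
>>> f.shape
(5, 5)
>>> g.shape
(23, 3, 13)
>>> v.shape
(23, 3)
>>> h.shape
(23, 3, 5)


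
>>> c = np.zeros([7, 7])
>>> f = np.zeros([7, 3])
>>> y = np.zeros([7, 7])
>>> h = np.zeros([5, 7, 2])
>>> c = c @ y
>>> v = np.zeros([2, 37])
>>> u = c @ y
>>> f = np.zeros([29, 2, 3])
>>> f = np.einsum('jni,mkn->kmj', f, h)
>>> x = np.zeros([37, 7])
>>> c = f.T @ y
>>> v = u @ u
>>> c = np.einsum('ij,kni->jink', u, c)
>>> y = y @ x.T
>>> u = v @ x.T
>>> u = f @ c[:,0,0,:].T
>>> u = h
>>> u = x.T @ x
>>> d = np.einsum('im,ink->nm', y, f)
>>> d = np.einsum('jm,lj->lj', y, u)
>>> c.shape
(7, 7, 5, 29)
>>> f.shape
(7, 5, 29)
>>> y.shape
(7, 37)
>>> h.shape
(5, 7, 2)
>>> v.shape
(7, 7)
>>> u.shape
(7, 7)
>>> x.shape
(37, 7)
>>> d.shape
(7, 7)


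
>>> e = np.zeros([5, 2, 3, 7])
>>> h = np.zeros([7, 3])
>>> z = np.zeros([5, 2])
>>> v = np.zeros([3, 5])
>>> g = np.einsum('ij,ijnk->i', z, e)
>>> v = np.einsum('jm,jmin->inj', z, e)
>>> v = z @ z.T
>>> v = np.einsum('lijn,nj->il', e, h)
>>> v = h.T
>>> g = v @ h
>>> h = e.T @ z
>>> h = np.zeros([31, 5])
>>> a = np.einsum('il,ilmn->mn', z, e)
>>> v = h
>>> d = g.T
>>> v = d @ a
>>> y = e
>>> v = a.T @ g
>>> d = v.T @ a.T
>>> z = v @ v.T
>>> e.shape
(5, 2, 3, 7)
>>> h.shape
(31, 5)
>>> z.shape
(7, 7)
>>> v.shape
(7, 3)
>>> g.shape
(3, 3)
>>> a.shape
(3, 7)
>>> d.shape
(3, 3)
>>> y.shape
(5, 2, 3, 7)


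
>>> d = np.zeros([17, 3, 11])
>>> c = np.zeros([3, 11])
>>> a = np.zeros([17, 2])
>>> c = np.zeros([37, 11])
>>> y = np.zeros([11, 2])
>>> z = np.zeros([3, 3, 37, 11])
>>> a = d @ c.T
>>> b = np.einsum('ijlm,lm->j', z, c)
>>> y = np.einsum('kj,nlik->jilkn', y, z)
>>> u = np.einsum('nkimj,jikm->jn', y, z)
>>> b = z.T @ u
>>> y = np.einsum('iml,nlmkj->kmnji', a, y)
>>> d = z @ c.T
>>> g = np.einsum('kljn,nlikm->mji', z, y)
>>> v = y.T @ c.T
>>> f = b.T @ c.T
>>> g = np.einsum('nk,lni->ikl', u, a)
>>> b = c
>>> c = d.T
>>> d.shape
(3, 3, 37, 37)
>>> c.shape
(37, 37, 3, 3)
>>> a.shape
(17, 3, 37)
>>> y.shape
(11, 3, 2, 3, 17)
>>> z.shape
(3, 3, 37, 11)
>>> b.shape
(37, 11)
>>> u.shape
(3, 2)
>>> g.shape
(37, 2, 17)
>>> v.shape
(17, 3, 2, 3, 37)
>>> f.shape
(2, 3, 37, 37)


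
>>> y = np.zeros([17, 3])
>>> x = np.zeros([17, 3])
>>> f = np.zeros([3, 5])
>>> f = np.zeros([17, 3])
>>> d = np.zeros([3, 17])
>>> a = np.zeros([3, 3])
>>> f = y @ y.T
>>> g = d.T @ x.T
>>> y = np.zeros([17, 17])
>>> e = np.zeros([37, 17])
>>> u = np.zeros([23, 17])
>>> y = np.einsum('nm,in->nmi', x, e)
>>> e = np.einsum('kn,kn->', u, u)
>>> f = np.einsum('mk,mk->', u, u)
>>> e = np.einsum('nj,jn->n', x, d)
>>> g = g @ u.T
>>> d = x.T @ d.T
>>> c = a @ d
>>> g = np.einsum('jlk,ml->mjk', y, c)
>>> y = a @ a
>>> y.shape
(3, 3)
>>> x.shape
(17, 3)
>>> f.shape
()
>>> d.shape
(3, 3)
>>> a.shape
(3, 3)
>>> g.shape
(3, 17, 37)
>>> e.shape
(17,)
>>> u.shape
(23, 17)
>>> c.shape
(3, 3)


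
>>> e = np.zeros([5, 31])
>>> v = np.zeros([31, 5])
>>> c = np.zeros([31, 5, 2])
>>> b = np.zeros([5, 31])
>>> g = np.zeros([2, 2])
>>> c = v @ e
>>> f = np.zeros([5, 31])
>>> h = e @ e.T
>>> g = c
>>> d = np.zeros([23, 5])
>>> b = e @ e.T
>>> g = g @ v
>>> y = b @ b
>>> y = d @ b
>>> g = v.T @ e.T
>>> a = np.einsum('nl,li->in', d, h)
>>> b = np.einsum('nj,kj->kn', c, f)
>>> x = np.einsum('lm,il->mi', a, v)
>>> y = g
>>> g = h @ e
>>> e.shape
(5, 31)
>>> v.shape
(31, 5)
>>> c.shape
(31, 31)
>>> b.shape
(5, 31)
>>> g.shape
(5, 31)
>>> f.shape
(5, 31)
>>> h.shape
(5, 5)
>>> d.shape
(23, 5)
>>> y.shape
(5, 5)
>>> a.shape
(5, 23)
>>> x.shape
(23, 31)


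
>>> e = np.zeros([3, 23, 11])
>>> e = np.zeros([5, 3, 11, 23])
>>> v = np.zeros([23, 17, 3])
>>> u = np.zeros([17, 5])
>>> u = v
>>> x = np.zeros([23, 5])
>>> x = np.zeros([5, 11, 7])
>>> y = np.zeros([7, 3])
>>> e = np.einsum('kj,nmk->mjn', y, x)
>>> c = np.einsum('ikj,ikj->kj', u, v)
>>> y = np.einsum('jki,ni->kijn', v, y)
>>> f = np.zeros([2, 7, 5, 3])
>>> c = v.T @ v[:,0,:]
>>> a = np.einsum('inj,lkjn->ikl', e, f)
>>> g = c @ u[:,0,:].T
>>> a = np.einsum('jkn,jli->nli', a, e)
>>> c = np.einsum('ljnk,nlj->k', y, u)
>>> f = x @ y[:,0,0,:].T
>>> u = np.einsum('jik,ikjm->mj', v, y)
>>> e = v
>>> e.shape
(23, 17, 3)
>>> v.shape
(23, 17, 3)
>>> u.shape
(7, 23)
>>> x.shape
(5, 11, 7)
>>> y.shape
(17, 3, 23, 7)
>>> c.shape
(7,)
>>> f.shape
(5, 11, 17)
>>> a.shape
(2, 3, 5)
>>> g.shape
(3, 17, 23)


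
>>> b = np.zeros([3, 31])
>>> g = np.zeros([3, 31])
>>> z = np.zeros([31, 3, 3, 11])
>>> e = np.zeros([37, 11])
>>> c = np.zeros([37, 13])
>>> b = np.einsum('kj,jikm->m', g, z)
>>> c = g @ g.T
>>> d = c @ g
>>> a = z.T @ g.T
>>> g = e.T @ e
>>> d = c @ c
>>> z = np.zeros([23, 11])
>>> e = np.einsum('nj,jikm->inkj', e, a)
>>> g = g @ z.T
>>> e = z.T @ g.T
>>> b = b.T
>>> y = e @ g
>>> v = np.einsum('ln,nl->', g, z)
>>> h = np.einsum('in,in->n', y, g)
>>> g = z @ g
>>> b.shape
(11,)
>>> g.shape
(23, 23)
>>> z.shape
(23, 11)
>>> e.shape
(11, 11)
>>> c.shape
(3, 3)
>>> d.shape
(3, 3)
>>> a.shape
(11, 3, 3, 3)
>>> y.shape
(11, 23)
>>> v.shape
()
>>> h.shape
(23,)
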